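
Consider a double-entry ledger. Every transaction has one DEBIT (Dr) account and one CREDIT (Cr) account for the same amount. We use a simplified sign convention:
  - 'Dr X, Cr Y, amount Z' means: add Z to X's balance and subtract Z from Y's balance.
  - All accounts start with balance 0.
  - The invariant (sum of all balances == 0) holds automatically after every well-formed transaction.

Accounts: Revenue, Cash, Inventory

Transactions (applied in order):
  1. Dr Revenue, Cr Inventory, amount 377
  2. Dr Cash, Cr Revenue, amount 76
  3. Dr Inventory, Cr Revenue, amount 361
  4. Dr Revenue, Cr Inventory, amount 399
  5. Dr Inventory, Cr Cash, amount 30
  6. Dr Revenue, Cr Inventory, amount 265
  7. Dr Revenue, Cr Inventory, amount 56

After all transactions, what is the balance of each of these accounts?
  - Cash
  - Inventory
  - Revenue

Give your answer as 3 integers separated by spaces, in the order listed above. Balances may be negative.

Answer: 46 -706 660

Derivation:
After txn 1 (Dr Revenue, Cr Inventory, amount 377): Inventory=-377 Revenue=377
After txn 2 (Dr Cash, Cr Revenue, amount 76): Cash=76 Inventory=-377 Revenue=301
After txn 3 (Dr Inventory, Cr Revenue, amount 361): Cash=76 Inventory=-16 Revenue=-60
After txn 4 (Dr Revenue, Cr Inventory, amount 399): Cash=76 Inventory=-415 Revenue=339
After txn 5 (Dr Inventory, Cr Cash, amount 30): Cash=46 Inventory=-385 Revenue=339
After txn 6 (Dr Revenue, Cr Inventory, amount 265): Cash=46 Inventory=-650 Revenue=604
After txn 7 (Dr Revenue, Cr Inventory, amount 56): Cash=46 Inventory=-706 Revenue=660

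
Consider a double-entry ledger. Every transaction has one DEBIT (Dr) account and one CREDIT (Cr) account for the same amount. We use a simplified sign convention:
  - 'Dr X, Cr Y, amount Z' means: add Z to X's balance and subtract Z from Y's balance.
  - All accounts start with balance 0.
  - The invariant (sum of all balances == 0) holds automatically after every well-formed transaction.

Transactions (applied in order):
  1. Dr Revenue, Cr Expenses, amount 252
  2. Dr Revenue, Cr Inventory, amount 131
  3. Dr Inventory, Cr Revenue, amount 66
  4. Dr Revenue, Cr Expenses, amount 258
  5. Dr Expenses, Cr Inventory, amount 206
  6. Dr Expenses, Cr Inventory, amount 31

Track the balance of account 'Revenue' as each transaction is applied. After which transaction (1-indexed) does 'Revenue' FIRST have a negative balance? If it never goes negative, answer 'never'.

After txn 1: Revenue=252
After txn 2: Revenue=383
After txn 3: Revenue=317
After txn 4: Revenue=575
After txn 5: Revenue=575
After txn 6: Revenue=575

Answer: never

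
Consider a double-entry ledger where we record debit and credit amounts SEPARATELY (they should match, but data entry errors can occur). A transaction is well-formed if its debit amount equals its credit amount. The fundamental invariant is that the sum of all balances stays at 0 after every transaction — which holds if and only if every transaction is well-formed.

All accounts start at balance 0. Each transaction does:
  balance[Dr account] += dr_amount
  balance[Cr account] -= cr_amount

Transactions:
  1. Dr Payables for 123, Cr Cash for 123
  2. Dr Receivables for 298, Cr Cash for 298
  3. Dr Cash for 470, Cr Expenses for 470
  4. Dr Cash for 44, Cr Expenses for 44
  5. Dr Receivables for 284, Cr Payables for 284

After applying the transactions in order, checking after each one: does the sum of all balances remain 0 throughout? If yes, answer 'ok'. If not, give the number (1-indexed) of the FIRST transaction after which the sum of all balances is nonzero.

Answer: ok

Derivation:
After txn 1: dr=123 cr=123 sum_balances=0
After txn 2: dr=298 cr=298 sum_balances=0
After txn 3: dr=470 cr=470 sum_balances=0
After txn 4: dr=44 cr=44 sum_balances=0
After txn 5: dr=284 cr=284 sum_balances=0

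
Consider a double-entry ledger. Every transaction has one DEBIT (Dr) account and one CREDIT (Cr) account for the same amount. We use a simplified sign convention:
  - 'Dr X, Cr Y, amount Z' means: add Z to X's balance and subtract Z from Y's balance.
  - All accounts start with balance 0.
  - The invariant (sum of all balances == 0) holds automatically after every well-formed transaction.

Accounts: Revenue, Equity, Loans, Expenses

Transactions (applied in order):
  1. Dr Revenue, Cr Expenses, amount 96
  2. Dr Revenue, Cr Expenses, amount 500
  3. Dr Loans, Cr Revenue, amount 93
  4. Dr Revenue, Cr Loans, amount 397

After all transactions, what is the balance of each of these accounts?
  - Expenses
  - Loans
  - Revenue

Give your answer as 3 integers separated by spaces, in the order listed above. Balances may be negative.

Answer: -596 -304 900

Derivation:
After txn 1 (Dr Revenue, Cr Expenses, amount 96): Expenses=-96 Revenue=96
After txn 2 (Dr Revenue, Cr Expenses, amount 500): Expenses=-596 Revenue=596
After txn 3 (Dr Loans, Cr Revenue, amount 93): Expenses=-596 Loans=93 Revenue=503
After txn 4 (Dr Revenue, Cr Loans, amount 397): Expenses=-596 Loans=-304 Revenue=900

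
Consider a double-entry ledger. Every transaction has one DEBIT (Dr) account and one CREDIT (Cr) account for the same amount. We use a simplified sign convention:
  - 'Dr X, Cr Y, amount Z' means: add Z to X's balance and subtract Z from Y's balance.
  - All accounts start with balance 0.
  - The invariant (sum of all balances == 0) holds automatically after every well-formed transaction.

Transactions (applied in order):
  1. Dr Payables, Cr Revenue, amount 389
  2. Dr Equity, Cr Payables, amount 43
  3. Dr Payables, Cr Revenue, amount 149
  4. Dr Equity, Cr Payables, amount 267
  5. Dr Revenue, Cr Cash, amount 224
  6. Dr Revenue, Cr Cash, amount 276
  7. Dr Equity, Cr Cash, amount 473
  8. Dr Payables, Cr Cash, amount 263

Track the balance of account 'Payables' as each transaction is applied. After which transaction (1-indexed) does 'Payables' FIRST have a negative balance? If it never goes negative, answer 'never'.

Answer: never

Derivation:
After txn 1: Payables=389
After txn 2: Payables=346
After txn 3: Payables=495
After txn 4: Payables=228
After txn 5: Payables=228
After txn 6: Payables=228
After txn 7: Payables=228
After txn 8: Payables=491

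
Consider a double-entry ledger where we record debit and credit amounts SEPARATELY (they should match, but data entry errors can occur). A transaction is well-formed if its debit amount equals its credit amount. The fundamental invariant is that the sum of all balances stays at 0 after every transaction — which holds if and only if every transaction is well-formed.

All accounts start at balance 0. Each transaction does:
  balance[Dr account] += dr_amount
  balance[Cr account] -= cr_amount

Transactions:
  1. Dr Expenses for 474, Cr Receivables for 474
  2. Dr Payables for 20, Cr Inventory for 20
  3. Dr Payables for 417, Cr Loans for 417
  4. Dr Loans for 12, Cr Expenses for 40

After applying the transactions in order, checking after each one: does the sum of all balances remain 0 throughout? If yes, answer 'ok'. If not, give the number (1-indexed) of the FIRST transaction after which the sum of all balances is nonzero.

After txn 1: dr=474 cr=474 sum_balances=0
After txn 2: dr=20 cr=20 sum_balances=0
After txn 3: dr=417 cr=417 sum_balances=0
After txn 4: dr=12 cr=40 sum_balances=-28

Answer: 4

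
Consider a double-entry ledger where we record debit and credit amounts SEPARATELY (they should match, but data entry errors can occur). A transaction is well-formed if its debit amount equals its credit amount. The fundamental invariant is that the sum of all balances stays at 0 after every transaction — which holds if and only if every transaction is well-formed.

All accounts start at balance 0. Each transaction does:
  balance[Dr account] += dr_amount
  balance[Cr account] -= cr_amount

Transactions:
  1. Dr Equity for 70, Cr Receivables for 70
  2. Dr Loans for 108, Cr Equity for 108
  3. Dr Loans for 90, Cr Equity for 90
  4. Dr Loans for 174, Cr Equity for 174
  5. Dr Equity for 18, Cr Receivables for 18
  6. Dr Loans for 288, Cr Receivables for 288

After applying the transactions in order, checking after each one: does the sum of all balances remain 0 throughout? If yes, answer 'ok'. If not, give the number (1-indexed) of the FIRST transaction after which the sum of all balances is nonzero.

Answer: ok

Derivation:
After txn 1: dr=70 cr=70 sum_balances=0
After txn 2: dr=108 cr=108 sum_balances=0
After txn 3: dr=90 cr=90 sum_balances=0
After txn 4: dr=174 cr=174 sum_balances=0
After txn 5: dr=18 cr=18 sum_balances=0
After txn 6: dr=288 cr=288 sum_balances=0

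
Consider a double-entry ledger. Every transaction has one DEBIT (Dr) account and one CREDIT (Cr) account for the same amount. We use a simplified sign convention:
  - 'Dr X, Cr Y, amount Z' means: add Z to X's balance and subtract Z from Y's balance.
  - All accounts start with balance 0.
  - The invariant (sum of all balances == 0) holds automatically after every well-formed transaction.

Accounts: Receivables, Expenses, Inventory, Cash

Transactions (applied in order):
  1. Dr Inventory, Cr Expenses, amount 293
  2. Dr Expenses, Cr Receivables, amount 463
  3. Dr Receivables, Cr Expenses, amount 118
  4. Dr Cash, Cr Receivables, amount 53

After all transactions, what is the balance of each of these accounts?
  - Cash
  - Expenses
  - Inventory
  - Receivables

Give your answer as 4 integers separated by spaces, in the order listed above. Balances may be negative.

Answer: 53 52 293 -398

Derivation:
After txn 1 (Dr Inventory, Cr Expenses, amount 293): Expenses=-293 Inventory=293
After txn 2 (Dr Expenses, Cr Receivables, amount 463): Expenses=170 Inventory=293 Receivables=-463
After txn 3 (Dr Receivables, Cr Expenses, amount 118): Expenses=52 Inventory=293 Receivables=-345
After txn 4 (Dr Cash, Cr Receivables, amount 53): Cash=53 Expenses=52 Inventory=293 Receivables=-398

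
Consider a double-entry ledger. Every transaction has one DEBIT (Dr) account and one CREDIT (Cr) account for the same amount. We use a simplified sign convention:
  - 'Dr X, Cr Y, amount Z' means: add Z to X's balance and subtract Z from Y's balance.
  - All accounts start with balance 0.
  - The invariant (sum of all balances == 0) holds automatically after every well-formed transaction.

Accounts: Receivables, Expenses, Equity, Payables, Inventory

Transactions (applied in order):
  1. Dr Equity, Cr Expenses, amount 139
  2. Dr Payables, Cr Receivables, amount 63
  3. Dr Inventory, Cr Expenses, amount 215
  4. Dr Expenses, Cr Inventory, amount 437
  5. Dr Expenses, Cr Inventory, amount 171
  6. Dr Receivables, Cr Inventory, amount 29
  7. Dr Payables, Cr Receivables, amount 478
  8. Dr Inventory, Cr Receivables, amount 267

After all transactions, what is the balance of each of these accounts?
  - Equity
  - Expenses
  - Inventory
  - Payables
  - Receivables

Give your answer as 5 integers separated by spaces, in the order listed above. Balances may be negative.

After txn 1 (Dr Equity, Cr Expenses, amount 139): Equity=139 Expenses=-139
After txn 2 (Dr Payables, Cr Receivables, amount 63): Equity=139 Expenses=-139 Payables=63 Receivables=-63
After txn 3 (Dr Inventory, Cr Expenses, amount 215): Equity=139 Expenses=-354 Inventory=215 Payables=63 Receivables=-63
After txn 4 (Dr Expenses, Cr Inventory, amount 437): Equity=139 Expenses=83 Inventory=-222 Payables=63 Receivables=-63
After txn 5 (Dr Expenses, Cr Inventory, amount 171): Equity=139 Expenses=254 Inventory=-393 Payables=63 Receivables=-63
After txn 6 (Dr Receivables, Cr Inventory, amount 29): Equity=139 Expenses=254 Inventory=-422 Payables=63 Receivables=-34
After txn 7 (Dr Payables, Cr Receivables, amount 478): Equity=139 Expenses=254 Inventory=-422 Payables=541 Receivables=-512
After txn 8 (Dr Inventory, Cr Receivables, amount 267): Equity=139 Expenses=254 Inventory=-155 Payables=541 Receivables=-779

Answer: 139 254 -155 541 -779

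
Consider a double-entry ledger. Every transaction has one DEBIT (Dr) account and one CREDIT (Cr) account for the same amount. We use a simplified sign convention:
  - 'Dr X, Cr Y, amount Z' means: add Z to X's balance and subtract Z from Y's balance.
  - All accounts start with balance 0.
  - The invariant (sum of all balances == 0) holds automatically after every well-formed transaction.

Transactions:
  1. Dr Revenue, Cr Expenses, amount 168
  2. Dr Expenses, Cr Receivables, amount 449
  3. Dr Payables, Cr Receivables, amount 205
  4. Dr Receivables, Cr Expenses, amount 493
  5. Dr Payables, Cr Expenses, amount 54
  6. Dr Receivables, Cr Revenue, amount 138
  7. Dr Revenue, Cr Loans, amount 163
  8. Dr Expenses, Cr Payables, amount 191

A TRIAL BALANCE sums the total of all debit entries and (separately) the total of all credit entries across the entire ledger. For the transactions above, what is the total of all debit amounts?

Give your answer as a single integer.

Answer: 1861

Derivation:
Txn 1: debit+=168
Txn 2: debit+=449
Txn 3: debit+=205
Txn 4: debit+=493
Txn 5: debit+=54
Txn 6: debit+=138
Txn 7: debit+=163
Txn 8: debit+=191
Total debits = 1861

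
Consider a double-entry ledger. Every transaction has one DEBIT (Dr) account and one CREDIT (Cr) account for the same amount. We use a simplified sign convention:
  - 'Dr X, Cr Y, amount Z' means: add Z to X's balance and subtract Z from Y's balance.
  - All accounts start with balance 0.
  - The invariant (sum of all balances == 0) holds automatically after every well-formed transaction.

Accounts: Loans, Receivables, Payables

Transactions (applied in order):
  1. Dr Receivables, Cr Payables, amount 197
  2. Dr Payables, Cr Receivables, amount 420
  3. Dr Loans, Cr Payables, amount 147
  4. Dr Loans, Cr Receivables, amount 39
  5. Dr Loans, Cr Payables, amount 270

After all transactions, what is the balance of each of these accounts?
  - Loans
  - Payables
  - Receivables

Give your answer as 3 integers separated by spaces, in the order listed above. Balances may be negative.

After txn 1 (Dr Receivables, Cr Payables, amount 197): Payables=-197 Receivables=197
After txn 2 (Dr Payables, Cr Receivables, amount 420): Payables=223 Receivables=-223
After txn 3 (Dr Loans, Cr Payables, amount 147): Loans=147 Payables=76 Receivables=-223
After txn 4 (Dr Loans, Cr Receivables, amount 39): Loans=186 Payables=76 Receivables=-262
After txn 5 (Dr Loans, Cr Payables, amount 270): Loans=456 Payables=-194 Receivables=-262

Answer: 456 -194 -262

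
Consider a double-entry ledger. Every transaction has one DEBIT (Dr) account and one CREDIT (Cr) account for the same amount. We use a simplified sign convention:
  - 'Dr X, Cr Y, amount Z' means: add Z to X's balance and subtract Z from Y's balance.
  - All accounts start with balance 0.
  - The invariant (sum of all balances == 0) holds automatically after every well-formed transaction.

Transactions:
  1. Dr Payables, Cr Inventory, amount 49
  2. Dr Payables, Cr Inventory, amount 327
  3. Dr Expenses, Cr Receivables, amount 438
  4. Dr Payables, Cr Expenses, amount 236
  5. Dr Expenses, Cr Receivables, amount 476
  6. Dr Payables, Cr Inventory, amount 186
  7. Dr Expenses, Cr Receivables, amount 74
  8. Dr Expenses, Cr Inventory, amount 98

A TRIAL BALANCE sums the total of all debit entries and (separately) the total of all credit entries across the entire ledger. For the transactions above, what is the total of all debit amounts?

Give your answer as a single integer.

Txn 1: debit+=49
Txn 2: debit+=327
Txn 3: debit+=438
Txn 4: debit+=236
Txn 5: debit+=476
Txn 6: debit+=186
Txn 7: debit+=74
Txn 8: debit+=98
Total debits = 1884

Answer: 1884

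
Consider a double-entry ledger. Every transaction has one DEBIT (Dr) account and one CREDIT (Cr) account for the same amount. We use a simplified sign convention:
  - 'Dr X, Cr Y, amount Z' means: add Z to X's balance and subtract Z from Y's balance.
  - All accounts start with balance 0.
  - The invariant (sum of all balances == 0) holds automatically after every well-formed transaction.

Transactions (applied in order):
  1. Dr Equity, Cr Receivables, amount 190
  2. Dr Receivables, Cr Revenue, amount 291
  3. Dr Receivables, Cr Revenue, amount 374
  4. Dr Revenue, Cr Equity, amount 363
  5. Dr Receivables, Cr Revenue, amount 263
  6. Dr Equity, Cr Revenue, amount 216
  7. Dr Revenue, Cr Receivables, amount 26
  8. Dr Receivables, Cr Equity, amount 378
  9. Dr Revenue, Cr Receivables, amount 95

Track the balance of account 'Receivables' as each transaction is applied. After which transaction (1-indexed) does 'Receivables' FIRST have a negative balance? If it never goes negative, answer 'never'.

Answer: 1

Derivation:
After txn 1: Receivables=-190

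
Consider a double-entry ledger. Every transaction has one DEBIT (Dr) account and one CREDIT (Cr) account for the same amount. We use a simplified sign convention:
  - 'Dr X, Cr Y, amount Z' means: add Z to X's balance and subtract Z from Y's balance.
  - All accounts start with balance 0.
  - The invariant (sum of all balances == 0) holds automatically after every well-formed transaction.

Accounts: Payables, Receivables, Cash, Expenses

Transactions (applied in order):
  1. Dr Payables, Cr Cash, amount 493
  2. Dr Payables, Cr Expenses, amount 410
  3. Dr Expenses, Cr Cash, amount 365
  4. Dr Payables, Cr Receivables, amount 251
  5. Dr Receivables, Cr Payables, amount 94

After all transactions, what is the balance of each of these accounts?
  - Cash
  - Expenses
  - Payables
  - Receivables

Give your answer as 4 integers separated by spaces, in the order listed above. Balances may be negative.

After txn 1 (Dr Payables, Cr Cash, amount 493): Cash=-493 Payables=493
After txn 2 (Dr Payables, Cr Expenses, amount 410): Cash=-493 Expenses=-410 Payables=903
After txn 3 (Dr Expenses, Cr Cash, amount 365): Cash=-858 Expenses=-45 Payables=903
After txn 4 (Dr Payables, Cr Receivables, amount 251): Cash=-858 Expenses=-45 Payables=1154 Receivables=-251
After txn 5 (Dr Receivables, Cr Payables, amount 94): Cash=-858 Expenses=-45 Payables=1060 Receivables=-157

Answer: -858 -45 1060 -157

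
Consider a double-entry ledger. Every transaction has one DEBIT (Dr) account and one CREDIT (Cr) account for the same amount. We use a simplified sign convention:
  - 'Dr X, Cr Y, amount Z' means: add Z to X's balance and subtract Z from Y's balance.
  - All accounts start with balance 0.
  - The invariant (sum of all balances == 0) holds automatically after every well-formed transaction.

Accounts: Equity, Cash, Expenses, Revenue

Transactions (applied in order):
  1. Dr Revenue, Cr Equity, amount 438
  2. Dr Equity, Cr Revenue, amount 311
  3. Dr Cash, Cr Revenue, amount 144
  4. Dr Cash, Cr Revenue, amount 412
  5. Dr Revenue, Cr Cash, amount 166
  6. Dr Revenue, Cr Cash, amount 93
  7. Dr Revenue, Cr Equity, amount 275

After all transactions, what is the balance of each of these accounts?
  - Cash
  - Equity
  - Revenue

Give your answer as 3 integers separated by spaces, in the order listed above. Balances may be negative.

Answer: 297 -402 105

Derivation:
After txn 1 (Dr Revenue, Cr Equity, amount 438): Equity=-438 Revenue=438
After txn 2 (Dr Equity, Cr Revenue, amount 311): Equity=-127 Revenue=127
After txn 3 (Dr Cash, Cr Revenue, amount 144): Cash=144 Equity=-127 Revenue=-17
After txn 4 (Dr Cash, Cr Revenue, amount 412): Cash=556 Equity=-127 Revenue=-429
After txn 5 (Dr Revenue, Cr Cash, amount 166): Cash=390 Equity=-127 Revenue=-263
After txn 6 (Dr Revenue, Cr Cash, amount 93): Cash=297 Equity=-127 Revenue=-170
After txn 7 (Dr Revenue, Cr Equity, amount 275): Cash=297 Equity=-402 Revenue=105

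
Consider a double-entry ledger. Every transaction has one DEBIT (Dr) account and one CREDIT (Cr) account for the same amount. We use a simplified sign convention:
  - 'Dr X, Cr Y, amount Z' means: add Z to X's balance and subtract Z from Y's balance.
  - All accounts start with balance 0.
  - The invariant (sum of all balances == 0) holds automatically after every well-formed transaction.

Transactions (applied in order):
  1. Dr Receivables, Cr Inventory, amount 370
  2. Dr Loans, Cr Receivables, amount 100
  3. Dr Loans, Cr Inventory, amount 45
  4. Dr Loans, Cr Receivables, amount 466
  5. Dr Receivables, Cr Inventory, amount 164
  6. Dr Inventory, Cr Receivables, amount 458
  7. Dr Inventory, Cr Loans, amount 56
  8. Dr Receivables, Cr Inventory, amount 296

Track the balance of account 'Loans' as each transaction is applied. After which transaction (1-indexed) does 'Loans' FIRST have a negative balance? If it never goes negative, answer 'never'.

Answer: never

Derivation:
After txn 1: Loans=0
After txn 2: Loans=100
After txn 3: Loans=145
After txn 4: Loans=611
After txn 5: Loans=611
After txn 6: Loans=611
After txn 7: Loans=555
After txn 8: Loans=555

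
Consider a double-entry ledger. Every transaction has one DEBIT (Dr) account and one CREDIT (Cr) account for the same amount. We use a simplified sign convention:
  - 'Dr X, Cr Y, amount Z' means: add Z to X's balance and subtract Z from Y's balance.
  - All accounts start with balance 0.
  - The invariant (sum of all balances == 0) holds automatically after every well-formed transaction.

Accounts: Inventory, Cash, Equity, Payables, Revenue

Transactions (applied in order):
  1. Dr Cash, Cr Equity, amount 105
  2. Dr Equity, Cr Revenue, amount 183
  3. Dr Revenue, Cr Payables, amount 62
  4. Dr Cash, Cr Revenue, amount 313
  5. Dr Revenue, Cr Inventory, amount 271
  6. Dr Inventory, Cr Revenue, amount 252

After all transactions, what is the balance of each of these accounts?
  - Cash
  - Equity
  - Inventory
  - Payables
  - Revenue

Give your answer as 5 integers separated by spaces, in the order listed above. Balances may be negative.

Answer: 418 78 -19 -62 -415

Derivation:
After txn 1 (Dr Cash, Cr Equity, amount 105): Cash=105 Equity=-105
After txn 2 (Dr Equity, Cr Revenue, amount 183): Cash=105 Equity=78 Revenue=-183
After txn 3 (Dr Revenue, Cr Payables, amount 62): Cash=105 Equity=78 Payables=-62 Revenue=-121
After txn 4 (Dr Cash, Cr Revenue, amount 313): Cash=418 Equity=78 Payables=-62 Revenue=-434
After txn 5 (Dr Revenue, Cr Inventory, amount 271): Cash=418 Equity=78 Inventory=-271 Payables=-62 Revenue=-163
After txn 6 (Dr Inventory, Cr Revenue, amount 252): Cash=418 Equity=78 Inventory=-19 Payables=-62 Revenue=-415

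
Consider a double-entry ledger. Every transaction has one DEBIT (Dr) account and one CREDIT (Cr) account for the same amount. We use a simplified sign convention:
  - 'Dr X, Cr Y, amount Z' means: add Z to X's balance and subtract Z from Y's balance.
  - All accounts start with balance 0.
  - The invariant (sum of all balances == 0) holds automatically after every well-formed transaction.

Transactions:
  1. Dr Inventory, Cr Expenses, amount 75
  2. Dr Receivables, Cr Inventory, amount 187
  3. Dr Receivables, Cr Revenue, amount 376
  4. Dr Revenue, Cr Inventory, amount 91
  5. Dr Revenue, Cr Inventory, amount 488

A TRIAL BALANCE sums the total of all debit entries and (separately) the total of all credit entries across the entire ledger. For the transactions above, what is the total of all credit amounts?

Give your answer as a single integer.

Txn 1: credit+=75
Txn 2: credit+=187
Txn 3: credit+=376
Txn 4: credit+=91
Txn 5: credit+=488
Total credits = 1217

Answer: 1217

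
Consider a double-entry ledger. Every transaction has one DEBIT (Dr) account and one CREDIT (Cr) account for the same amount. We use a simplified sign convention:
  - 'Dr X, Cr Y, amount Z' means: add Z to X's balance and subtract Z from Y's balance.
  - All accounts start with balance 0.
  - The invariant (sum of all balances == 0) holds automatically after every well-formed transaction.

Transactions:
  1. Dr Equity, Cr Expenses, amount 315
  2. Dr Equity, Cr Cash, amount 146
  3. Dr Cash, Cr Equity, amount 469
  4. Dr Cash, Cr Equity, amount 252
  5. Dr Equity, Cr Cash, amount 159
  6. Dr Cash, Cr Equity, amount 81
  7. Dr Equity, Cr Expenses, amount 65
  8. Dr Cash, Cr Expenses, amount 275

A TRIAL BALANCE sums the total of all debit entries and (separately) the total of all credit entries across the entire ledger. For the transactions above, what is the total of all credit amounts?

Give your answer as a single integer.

Answer: 1762

Derivation:
Txn 1: credit+=315
Txn 2: credit+=146
Txn 3: credit+=469
Txn 4: credit+=252
Txn 5: credit+=159
Txn 6: credit+=81
Txn 7: credit+=65
Txn 8: credit+=275
Total credits = 1762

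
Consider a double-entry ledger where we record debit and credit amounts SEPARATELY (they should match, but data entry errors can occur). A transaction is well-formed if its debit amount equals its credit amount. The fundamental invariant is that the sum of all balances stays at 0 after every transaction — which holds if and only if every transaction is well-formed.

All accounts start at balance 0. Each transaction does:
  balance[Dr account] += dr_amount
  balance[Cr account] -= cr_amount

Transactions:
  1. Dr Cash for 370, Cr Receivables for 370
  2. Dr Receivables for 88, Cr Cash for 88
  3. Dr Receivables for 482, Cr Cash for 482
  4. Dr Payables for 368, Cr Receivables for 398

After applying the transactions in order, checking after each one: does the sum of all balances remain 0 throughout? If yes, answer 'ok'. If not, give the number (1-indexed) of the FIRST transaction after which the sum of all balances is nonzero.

After txn 1: dr=370 cr=370 sum_balances=0
After txn 2: dr=88 cr=88 sum_balances=0
After txn 3: dr=482 cr=482 sum_balances=0
After txn 4: dr=368 cr=398 sum_balances=-30

Answer: 4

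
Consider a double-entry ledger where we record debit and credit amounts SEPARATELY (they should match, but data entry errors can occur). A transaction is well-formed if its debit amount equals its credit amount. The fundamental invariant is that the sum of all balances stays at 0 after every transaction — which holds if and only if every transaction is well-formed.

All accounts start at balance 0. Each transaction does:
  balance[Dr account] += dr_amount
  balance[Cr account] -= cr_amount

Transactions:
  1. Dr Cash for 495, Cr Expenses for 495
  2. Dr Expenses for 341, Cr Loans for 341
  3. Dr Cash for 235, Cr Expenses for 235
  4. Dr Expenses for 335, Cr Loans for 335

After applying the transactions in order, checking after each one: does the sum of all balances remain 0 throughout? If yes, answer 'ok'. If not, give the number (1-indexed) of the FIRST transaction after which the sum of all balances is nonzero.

Answer: ok

Derivation:
After txn 1: dr=495 cr=495 sum_balances=0
After txn 2: dr=341 cr=341 sum_balances=0
After txn 3: dr=235 cr=235 sum_balances=0
After txn 4: dr=335 cr=335 sum_balances=0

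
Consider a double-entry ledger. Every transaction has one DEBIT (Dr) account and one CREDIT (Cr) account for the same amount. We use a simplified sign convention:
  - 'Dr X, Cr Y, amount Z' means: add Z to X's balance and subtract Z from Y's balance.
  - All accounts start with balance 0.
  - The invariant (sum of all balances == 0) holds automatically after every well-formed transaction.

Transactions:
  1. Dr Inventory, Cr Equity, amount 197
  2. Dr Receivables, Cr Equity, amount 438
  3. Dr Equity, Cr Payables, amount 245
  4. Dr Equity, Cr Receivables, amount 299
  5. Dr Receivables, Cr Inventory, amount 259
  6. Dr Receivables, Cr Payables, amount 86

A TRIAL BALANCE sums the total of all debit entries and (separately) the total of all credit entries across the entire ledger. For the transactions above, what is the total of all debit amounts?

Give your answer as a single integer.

Txn 1: debit+=197
Txn 2: debit+=438
Txn 3: debit+=245
Txn 4: debit+=299
Txn 5: debit+=259
Txn 6: debit+=86
Total debits = 1524

Answer: 1524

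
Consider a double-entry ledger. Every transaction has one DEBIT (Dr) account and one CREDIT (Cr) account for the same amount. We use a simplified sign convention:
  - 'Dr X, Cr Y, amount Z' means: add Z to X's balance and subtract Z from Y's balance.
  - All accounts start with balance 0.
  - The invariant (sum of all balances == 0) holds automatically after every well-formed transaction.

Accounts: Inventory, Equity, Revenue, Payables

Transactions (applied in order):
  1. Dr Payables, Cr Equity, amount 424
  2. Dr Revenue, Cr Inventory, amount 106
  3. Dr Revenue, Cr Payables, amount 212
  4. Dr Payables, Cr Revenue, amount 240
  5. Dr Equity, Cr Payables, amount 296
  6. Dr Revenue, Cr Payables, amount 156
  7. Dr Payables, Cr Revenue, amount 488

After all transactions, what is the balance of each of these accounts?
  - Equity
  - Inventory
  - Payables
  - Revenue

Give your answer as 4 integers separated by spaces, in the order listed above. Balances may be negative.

Answer: -128 -106 488 -254

Derivation:
After txn 1 (Dr Payables, Cr Equity, amount 424): Equity=-424 Payables=424
After txn 2 (Dr Revenue, Cr Inventory, amount 106): Equity=-424 Inventory=-106 Payables=424 Revenue=106
After txn 3 (Dr Revenue, Cr Payables, amount 212): Equity=-424 Inventory=-106 Payables=212 Revenue=318
After txn 4 (Dr Payables, Cr Revenue, amount 240): Equity=-424 Inventory=-106 Payables=452 Revenue=78
After txn 5 (Dr Equity, Cr Payables, amount 296): Equity=-128 Inventory=-106 Payables=156 Revenue=78
After txn 6 (Dr Revenue, Cr Payables, amount 156): Equity=-128 Inventory=-106 Payables=0 Revenue=234
After txn 7 (Dr Payables, Cr Revenue, amount 488): Equity=-128 Inventory=-106 Payables=488 Revenue=-254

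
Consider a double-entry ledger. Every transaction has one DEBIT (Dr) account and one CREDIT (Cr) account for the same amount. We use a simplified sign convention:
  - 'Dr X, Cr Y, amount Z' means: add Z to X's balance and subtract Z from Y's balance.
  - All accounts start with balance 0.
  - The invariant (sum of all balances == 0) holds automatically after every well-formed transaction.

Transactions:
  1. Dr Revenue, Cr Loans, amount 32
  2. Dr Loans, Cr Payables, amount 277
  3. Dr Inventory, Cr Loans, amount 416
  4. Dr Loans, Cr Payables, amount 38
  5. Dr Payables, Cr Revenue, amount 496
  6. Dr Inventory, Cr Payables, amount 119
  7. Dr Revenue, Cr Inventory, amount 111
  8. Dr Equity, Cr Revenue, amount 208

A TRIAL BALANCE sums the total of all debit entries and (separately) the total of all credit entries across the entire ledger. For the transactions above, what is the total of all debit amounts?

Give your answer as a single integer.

Answer: 1697

Derivation:
Txn 1: debit+=32
Txn 2: debit+=277
Txn 3: debit+=416
Txn 4: debit+=38
Txn 5: debit+=496
Txn 6: debit+=119
Txn 7: debit+=111
Txn 8: debit+=208
Total debits = 1697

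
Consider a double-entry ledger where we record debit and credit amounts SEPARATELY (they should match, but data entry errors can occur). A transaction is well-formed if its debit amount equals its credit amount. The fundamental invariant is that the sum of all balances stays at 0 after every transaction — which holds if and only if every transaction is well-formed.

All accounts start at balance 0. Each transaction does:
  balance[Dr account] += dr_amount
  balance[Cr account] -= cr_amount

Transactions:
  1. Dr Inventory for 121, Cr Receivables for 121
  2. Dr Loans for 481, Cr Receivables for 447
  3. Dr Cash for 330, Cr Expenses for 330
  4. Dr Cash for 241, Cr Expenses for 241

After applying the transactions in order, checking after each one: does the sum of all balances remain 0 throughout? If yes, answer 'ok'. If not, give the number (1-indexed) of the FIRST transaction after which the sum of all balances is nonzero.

Answer: 2

Derivation:
After txn 1: dr=121 cr=121 sum_balances=0
After txn 2: dr=481 cr=447 sum_balances=34
After txn 3: dr=330 cr=330 sum_balances=34
After txn 4: dr=241 cr=241 sum_balances=34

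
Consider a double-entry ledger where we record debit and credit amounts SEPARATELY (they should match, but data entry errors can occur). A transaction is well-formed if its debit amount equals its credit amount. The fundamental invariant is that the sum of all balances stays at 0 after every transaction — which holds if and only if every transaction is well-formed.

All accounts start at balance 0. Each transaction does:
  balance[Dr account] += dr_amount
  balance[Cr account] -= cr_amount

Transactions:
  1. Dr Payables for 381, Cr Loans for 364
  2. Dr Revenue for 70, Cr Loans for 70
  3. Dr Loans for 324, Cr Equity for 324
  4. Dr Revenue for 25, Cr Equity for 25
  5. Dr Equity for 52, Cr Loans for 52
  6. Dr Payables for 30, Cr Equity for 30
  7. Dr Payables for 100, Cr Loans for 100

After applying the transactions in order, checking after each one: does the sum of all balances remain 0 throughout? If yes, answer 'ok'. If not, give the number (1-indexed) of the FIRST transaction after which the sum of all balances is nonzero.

Answer: 1

Derivation:
After txn 1: dr=381 cr=364 sum_balances=17
After txn 2: dr=70 cr=70 sum_balances=17
After txn 3: dr=324 cr=324 sum_balances=17
After txn 4: dr=25 cr=25 sum_balances=17
After txn 5: dr=52 cr=52 sum_balances=17
After txn 6: dr=30 cr=30 sum_balances=17
After txn 7: dr=100 cr=100 sum_balances=17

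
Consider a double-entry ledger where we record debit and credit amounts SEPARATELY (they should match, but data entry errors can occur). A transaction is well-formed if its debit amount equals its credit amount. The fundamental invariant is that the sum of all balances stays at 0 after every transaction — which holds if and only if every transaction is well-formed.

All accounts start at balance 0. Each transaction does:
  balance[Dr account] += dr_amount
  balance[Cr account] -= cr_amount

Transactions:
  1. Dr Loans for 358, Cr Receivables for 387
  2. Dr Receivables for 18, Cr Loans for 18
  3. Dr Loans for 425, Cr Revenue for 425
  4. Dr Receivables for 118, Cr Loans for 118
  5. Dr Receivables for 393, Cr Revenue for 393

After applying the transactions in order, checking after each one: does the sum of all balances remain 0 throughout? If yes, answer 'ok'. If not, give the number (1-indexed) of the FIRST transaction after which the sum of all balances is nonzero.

After txn 1: dr=358 cr=387 sum_balances=-29
After txn 2: dr=18 cr=18 sum_balances=-29
After txn 3: dr=425 cr=425 sum_balances=-29
After txn 4: dr=118 cr=118 sum_balances=-29
After txn 5: dr=393 cr=393 sum_balances=-29

Answer: 1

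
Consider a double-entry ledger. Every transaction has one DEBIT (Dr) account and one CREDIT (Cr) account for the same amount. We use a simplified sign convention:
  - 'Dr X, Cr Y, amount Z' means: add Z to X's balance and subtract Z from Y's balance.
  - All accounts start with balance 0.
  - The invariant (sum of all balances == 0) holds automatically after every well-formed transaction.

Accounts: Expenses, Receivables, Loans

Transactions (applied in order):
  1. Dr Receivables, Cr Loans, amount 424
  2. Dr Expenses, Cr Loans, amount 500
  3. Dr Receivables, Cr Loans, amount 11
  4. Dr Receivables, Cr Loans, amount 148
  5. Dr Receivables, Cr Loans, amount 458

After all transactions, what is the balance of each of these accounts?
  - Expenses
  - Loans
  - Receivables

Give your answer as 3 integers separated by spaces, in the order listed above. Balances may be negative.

Answer: 500 -1541 1041

Derivation:
After txn 1 (Dr Receivables, Cr Loans, amount 424): Loans=-424 Receivables=424
After txn 2 (Dr Expenses, Cr Loans, amount 500): Expenses=500 Loans=-924 Receivables=424
After txn 3 (Dr Receivables, Cr Loans, amount 11): Expenses=500 Loans=-935 Receivables=435
After txn 4 (Dr Receivables, Cr Loans, amount 148): Expenses=500 Loans=-1083 Receivables=583
After txn 5 (Dr Receivables, Cr Loans, amount 458): Expenses=500 Loans=-1541 Receivables=1041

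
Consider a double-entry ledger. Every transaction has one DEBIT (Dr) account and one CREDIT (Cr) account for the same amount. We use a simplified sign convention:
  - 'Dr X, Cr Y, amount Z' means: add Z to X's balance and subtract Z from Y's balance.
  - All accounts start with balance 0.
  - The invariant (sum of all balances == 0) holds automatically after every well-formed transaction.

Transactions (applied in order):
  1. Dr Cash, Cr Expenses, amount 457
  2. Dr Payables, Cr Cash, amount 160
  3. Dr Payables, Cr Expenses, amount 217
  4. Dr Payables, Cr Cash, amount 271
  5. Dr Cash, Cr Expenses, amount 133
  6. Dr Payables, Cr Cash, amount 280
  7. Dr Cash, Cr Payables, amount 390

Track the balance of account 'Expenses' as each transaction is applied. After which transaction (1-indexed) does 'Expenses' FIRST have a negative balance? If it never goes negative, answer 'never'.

After txn 1: Expenses=-457

Answer: 1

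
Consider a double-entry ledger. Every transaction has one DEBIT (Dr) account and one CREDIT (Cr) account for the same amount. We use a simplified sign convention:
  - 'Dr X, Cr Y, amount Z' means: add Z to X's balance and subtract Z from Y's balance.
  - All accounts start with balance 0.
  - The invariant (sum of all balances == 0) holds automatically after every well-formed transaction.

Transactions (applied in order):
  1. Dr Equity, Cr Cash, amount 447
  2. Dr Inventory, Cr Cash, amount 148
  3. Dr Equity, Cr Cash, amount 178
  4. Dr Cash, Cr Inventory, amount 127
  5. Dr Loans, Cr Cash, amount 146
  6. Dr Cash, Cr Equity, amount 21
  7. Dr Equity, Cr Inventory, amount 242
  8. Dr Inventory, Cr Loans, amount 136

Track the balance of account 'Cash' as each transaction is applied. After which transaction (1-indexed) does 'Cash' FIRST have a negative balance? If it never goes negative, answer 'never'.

Answer: 1

Derivation:
After txn 1: Cash=-447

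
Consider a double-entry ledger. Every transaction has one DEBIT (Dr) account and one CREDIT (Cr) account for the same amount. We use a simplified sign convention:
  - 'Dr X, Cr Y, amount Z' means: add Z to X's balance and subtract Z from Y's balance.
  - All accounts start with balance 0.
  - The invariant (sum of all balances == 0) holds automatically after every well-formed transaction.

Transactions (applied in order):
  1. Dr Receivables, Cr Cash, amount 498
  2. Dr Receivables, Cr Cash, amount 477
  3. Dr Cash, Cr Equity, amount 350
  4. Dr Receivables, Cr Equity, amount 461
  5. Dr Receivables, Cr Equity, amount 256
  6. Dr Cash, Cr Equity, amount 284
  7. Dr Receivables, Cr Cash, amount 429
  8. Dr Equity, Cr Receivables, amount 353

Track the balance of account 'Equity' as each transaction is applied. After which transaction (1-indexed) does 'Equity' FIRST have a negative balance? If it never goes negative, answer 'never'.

Answer: 3

Derivation:
After txn 1: Equity=0
After txn 2: Equity=0
After txn 3: Equity=-350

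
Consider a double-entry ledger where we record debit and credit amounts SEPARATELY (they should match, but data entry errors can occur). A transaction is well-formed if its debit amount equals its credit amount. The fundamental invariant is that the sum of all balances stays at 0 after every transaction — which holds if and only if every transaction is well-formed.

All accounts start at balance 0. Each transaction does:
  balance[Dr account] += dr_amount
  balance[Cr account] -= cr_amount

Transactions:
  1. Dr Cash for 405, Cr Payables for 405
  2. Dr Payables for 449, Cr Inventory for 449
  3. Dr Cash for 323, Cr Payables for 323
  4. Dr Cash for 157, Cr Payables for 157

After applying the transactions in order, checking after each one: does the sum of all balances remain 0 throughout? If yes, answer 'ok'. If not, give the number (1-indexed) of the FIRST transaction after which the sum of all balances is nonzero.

After txn 1: dr=405 cr=405 sum_balances=0
After txn 2: dr=449 cr=449 sum_balances=0
After txn 3: dr=323 cr=323 sum_balances=0
After txn 4: dr=157 cr=157 sum_balances=0

Answer: ok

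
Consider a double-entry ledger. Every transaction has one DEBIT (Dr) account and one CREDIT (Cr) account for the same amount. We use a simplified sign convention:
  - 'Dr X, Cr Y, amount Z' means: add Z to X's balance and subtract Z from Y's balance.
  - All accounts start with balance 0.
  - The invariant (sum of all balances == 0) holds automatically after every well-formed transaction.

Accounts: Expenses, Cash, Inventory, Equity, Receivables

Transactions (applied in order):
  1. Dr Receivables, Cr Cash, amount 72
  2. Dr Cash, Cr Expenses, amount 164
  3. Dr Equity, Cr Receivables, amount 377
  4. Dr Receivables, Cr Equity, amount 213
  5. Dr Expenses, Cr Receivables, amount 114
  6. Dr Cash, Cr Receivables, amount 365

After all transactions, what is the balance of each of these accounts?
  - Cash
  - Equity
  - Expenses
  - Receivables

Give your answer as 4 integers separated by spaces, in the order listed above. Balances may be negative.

After txn 1 (Dr Receivables, Cr Cash, amount 72): Cash=-72 Receivables=72
After txn 2 (Dr Cash, Cr Expenses, amount 164): Cash=92 Expenses=-164 Receivables=72
After txn 3 (Dr Equity, Cr Receivables, amount 377): Cash=92 Equity=377 Expenses=-164 Receivables=-305
After txn 4 (Dr Receivables, Cr Equity, amount 213): Cash=92 Equity=164 Expenses=-164 Receivables=-92
After txn 5 (Dr Expenses, Cr Receivables, amount 114): Cash=92 Equity=164 Expenses=-50 Receivables=-206
After txn 6 (Dr Cash, Cr Receivables, amount 365): Cash=457 Equity=164 Expenses=-50 Receivables=-571

Answer: 457 164 -50 -571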